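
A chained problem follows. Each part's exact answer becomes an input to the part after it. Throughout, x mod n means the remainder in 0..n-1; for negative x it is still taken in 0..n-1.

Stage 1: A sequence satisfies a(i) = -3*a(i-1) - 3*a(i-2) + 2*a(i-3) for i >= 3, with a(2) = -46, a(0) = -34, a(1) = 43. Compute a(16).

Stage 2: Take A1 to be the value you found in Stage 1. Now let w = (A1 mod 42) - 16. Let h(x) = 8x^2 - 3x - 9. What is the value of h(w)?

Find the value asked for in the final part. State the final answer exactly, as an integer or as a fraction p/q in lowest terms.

4916

Stage 1: a(3) = -3*(-46) - 3*(43) + 2*(-34) = -59; iterating: a(3)=-59, a(4)=401, a(5)=-1118, a(6)=2033, a(7)=-1943, a(8)=-2506, a(9)=17413, a(10)=-48607, a(11)=88570, a(12)=-85063, a(13)=-107735, a(14)=755534, a(15)=-2113523, a(16)=3858497; answer 3858497
Stage 2: A1 = 3858497; w = 25; 8*(25)^2 - 3*(25)^1 - 9 = (5000) + (-75) + (-9) = 4916; answer 4916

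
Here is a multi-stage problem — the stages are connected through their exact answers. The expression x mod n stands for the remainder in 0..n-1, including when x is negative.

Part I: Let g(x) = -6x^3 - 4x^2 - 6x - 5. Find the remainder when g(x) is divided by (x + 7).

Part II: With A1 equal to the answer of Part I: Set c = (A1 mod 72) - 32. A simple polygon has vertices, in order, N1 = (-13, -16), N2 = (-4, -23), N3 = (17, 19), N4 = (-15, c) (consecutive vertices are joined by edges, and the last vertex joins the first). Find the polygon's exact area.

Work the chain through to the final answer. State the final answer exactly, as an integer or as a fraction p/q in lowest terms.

925/2

Part I: remainder = value at the root: -6*(-7)^3 - 4*(-7)^2 - 6*(-7)^1 - 5 = (2058) + (-196) + (42) + (-5) = 1899; answer 1899
Part II: A1 = 1899; c = -5; cross terms: (-13*-23 - -4*-16)=235, (-4*19 - 17*-23)=315, (17*-5 - -15*19)=200, (-15*-16 - -13*-5)=175; twice the area = |925| = 925; area = 925/2; answer 925/2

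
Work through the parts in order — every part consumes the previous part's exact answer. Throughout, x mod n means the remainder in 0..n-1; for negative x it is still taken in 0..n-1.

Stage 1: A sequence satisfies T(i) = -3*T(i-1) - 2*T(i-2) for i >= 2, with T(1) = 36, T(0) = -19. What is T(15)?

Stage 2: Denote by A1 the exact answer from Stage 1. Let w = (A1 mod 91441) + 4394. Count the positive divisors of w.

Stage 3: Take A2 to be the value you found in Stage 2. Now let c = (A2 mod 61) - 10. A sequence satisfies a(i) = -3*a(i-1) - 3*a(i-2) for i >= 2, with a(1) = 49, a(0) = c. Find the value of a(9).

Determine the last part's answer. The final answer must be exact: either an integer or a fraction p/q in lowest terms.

-7452

Stage 1: T(2) = -3*(36) - 2*(-19) = -70; iterating: T(2)=-70, T(3)=138, T(4)=-274, T(5)=546, T(6)=-1090, T(7)=2178, T(8)=-4354, T(9)=8706, T(10)=-17410, T(11)=34818, T(12)=-69634, T(13)=139266, T(14)=-278530, T(15)=557058; answer 557058
Stage 2: A1 = 557058; w = 12806; 12806 = 2 * 19 * 337; number of divisors = (1+1) * (1+1) * (1+1) = 8; answer 8
Stage 3: A2 = 8; c = -2; a(2) = -3*(49) - 3*(-2) = -141; iterating: a(2)=-141, a(3)=276, a(4)=-405, a(5)=387, a(6)=54, a(7)=-1323, a(8)=3807, a(9)=-7452; answer -7452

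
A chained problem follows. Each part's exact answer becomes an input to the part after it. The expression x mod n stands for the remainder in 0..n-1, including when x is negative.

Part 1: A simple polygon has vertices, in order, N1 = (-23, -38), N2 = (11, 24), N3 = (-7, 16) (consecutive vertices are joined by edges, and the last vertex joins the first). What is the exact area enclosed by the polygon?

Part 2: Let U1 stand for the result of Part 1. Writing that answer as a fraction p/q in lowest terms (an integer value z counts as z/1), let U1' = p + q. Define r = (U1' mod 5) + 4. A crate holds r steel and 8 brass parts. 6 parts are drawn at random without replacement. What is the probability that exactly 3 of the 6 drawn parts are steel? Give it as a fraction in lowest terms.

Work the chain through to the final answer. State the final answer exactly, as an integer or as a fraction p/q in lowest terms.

56/143

Part 1: cross terms: (-23*24 - 11*-38)=-134, (11*16 - -7*24)=344, (-7*-38 - -23*16)=634; twice the area = |844| = 844; area = 422; answer 422
Part 2: U1 = 422; threaded value p + q = 423; r = 7; total draws C(15,6) = 5005; favorable C(7,3)*C(8,3) = 1960; P = 56/143; answer 56/143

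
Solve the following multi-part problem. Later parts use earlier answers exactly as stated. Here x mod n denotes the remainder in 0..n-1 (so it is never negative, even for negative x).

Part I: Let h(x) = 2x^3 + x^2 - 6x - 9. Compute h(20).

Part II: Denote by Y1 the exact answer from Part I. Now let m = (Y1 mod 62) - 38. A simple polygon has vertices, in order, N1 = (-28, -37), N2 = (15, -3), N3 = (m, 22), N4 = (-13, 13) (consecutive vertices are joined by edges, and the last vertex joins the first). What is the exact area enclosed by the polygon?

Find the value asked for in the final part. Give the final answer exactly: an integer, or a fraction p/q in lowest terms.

Part I: 2*(20)^3 + 1*(20)^2 - 6*(20)^1 - 9 = (16000) + (400) + (-120) + (-9) = 16271; answer 16271
Part II: Y1 = 16271; m = -11; cross terms: (-28*-3 - 15*-37)=639, (15*22 - -11*-3)=297, (-11*13 - -13*22)=143, (-13*-37 - -28*13)=845; twice the area = |1924| = 1924; area = 962; answer 962

962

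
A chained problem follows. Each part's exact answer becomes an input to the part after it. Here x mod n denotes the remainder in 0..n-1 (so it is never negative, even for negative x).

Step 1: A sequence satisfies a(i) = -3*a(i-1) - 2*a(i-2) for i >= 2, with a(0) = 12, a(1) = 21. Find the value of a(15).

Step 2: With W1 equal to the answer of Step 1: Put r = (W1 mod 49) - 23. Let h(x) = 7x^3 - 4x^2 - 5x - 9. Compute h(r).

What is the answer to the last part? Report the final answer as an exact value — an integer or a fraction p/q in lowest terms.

-2571

Step 1: a(2) = -3*(21) - 2*(12) = -87; iterating: a(2)=-87, a(3)=219, a(4)=-483, a(5)=1011, a(6)=-2067, a(7)=4179, a(8)=-8403, a(9)=16851, a(10)=-33747, a(11)=67539, a(12)=-135123, a(13)=270291, a(14)=-540627, a(15)=1081299; answer 1081299
Step 2: W1 = 1081299; r = -7; 7*(-7)^3 - 4*(-7)^2 - 5*(-7)^1 - 9 = (-2401) + (-196) + (35) + (-9) = -2571; answer -2571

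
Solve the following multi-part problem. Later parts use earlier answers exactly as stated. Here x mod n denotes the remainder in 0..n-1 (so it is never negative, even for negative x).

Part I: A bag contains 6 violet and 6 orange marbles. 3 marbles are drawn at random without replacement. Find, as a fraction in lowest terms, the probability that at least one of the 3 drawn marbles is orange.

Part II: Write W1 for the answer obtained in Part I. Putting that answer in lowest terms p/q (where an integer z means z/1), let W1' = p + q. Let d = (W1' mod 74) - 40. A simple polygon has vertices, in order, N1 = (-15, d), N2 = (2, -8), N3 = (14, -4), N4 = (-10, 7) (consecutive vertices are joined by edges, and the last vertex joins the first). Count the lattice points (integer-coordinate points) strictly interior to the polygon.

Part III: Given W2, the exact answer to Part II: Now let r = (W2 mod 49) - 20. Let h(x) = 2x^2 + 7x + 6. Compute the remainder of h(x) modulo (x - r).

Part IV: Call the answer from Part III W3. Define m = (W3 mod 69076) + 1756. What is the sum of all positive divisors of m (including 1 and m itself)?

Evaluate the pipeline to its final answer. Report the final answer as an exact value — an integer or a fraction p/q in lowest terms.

1862

Part I: total draws C(12,3) = 220; complement C(6,3) = 20; favorable 220 - 20 = 200; P = 10/11; answer 10/11
Part II: W1 = 10/11; threaded value p + q = 21; d = -19; cross terms: (-15*-8 - 2*-19)=158, (2*-4 - 14*-8)=104, (14*7 - -10*-4)=58, (-10*-19 - -15*7)=295; twice the area = |615| = 615; area = 615/2; boundary points = 1 + 4 + 1 + 1 = 7; strictly interior points = area - boundary/2 + 1 = 305; answer 305
Part III: W2 = 305; r = -9; remainder = value at the root: 2*(-9)^2 + 7*(-9)^1 + 6 = (162) + (-63) + (6) = 105; answer 105
Part IV: W3 = 105; m = 1861; 1861 is prime, so its only divisors are 1 and 1861; sigma = 1 + 1861 = 1862; answer 1862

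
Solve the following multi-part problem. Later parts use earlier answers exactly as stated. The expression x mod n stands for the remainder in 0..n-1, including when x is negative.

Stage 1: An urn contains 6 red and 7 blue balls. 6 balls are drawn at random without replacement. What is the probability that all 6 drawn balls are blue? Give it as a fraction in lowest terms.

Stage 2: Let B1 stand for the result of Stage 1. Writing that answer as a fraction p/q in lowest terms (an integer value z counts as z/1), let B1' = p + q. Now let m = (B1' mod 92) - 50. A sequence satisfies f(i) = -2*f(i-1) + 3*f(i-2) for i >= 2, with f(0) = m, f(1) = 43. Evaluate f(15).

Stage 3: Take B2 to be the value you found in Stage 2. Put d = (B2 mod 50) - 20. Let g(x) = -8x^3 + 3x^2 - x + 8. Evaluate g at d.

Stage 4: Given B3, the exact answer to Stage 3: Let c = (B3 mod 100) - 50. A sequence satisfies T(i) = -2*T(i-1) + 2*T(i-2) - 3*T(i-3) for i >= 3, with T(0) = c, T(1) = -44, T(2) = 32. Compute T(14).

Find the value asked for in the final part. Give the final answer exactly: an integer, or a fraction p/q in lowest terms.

16924352

Stage 1: total draws C(13,6) = 1716; favorable C(7,6) = 7; P = 7/1716; answer 7/1716
Stage 2: B1 = 7/1716; threaded value p + q = 1723; m = 17; f(2) = -2*(43) + 3*(17) = -35; iterating: f(2)=-35, f(3)=199, f(4)=-503, f(5)=1603, f(6)=-4715, f(7)=14239, f(8)=-42623, f(9)=127963, f(10)=-383795, f(11)=1151479, f(12)=-3454343, f(13)=10363123, f(14)=-31089275, f(15)=93267919; answer 93267919
Stage 3: B2 = 93267919; d = -1; -8*(-1)^3 + 3*(-1)^2 - 1*(-1)^1 + 8 = (8) + (3) + (1) + (8) = 20; answer 20
Stage 4: B3 = 20; c = -30; T(3) = -2*(32) + 2*(-44) - 3*(-30) = -62; iterating: T(3)=-62, T(4)=320, T(5)=-860, T(6)=2546, T(7)=-7772, T(8)=23216, T(9)=-69614, T(10)=208976, T(11)=-626828, T(12)=1880450, T(13)=-5641484, T(14)=16924352; answer 16924352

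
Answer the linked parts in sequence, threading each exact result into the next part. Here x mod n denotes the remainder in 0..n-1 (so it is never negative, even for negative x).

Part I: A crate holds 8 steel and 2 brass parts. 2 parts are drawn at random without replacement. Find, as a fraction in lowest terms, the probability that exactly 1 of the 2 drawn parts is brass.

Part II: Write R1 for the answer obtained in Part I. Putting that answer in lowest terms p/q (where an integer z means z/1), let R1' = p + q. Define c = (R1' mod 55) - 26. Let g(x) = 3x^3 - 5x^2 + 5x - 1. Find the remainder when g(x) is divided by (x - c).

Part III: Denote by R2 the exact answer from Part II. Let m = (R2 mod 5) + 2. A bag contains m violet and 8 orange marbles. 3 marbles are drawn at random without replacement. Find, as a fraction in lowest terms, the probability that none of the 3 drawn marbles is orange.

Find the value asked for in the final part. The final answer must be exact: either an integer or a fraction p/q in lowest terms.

5/91

Part I: total draws C(10,2) = 45; favorable C(2,1)*C(8,1) = 16; P = 16/45; answer 16/45
Part II: R1 = 16/45; threaded value p + q = 61; c = -20; remainder = value at the root: 3*(-20)^3 - 5*(-20)^2 + 5*(-20)^1 - 1 = (-24000) + (-2000) + (-100) + (-1) = -26101; answer -26101
Part III: R2 = -26101; m = 6; total draws C(14,3) = 364; favorable C(6,3) = 20; P = 5/91; answer 5/91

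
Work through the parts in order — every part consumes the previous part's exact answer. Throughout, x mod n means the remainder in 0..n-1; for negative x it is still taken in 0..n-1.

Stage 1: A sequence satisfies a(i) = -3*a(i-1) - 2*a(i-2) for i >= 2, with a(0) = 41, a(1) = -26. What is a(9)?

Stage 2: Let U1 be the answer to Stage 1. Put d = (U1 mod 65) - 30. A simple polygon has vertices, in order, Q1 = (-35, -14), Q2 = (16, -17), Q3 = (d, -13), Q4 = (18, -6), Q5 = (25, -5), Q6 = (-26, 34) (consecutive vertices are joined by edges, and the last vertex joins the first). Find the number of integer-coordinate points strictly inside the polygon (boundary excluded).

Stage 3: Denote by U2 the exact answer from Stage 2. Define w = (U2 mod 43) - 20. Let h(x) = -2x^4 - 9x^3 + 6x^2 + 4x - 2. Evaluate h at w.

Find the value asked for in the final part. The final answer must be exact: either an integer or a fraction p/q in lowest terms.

7

Stage 1: a(2) = -3*(-26) - 2*(41) = -4; iterating: a(2)=-4, a(3)=64, a(4)=-184, a(5)=424, a(6)=-904, a(7)=1864, a(8)=-3784, a(9)=7624; answer 7624
Stage 2: U1 = 7624; d = -11; cross terms: (-35*-17 - 16*-14)=819, (16*-13 - -11*-17)=-395, (-11*-6 - 18*-13)=300, (18*-5 - 25*-6)=60, (25*34 - -26*-5)=720, (-26*-14 - -35*34)=1554; twice the area = |3058| = 3058; area = 1529; boundary points = 3 + 1 + 1 + 1 + 3 + 3 = 12; strictly interior points = area - boundary/2 + 1 = 1524; answer 1524
Stage 3: U2 = 1524; w = -1; -2*(-1)^4 - 9*(-1)^3 + 6*(-1)^2 + 4*(-1)^1 - 2 = (-2) + (9) + (6) + (-4) + (-2) = 7; answer 7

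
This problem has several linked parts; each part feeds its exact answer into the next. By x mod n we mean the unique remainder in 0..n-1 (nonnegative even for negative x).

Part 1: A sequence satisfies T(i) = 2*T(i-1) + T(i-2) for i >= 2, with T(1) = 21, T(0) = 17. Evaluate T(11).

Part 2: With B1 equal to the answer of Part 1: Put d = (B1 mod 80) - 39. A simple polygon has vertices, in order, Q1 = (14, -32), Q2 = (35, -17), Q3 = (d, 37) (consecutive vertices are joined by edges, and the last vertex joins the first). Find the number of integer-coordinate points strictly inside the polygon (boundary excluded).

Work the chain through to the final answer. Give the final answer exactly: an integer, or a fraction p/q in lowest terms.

918

Part 1: T(2) = 2*(21) + 1*(17) = 59; iterating: T(2)=59, T(3)=139, T(4)=337, T(5)=813, T(6)=1963, T(7)=4739, T(8)=11441, T(9)=27621, T(10)=66683, T(11)=160987; answer 160987
Part 2: B1 = 160987; d = -12; cross terms: (14*-17 - 35*-32)=882, (35*37 - -12*-17)=1091, (-12*-32 - 14*37)=-134; twice the area = |1839| = 1839; area = 1839/2; boundary points = 3 + 1 + 1 = 5; strictly interior points = area - boundary/2 + 1 = 918; answer 918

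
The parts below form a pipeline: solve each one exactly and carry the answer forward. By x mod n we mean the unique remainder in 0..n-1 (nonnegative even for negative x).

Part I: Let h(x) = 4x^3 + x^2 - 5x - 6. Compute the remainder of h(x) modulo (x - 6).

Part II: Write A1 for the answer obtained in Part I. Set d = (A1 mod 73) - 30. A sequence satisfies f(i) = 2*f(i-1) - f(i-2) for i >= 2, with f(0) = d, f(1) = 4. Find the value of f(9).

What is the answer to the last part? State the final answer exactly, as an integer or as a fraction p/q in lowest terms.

-212

Part I: remainder = value at the root: 4*(6)^3 + 1*(6)^2 - 5*(6)^1 - 6 = (864) + (36) + (-30) + (-6) = 864; answer 864
Part II: A1 = 864; d = 31; f(2) = 2*(4) - 1*(31) = -23; iterating: f(2)=-23, f(3)=-50, f(4)=-77, f(5)=-104, f(6)=-131, f(7)=-158, f(8)=-185, f(9)=-212; answer -212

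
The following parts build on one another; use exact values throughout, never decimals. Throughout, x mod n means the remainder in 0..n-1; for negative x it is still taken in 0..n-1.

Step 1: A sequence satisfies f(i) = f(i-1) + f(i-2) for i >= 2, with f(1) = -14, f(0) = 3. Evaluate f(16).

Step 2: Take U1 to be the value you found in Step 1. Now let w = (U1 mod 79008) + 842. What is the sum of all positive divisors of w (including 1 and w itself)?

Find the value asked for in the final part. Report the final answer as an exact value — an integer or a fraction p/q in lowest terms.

Step 1: f(2) = 1*(-14) + 1*(3) = -11; iterating: f(2)=-11, f(3)=-25, f(4)=-36, f(5)=-61, f(6)=-97, f(7)=-158, f(8)=-255, f(9)=-413, f(10)=-668, f(11)=-1081, f(12)=-1749, f(13)=-2830, f(14)=-4579, f(15)=-7409, f(16)=-11988; answer -11988
Step 2: U1 = -11988; w = 67862; 67862 = 2 * 33931; sigma = (1 + 2) * (1 + 33931) = 3 * 33932 = 101796; answer 101796

101796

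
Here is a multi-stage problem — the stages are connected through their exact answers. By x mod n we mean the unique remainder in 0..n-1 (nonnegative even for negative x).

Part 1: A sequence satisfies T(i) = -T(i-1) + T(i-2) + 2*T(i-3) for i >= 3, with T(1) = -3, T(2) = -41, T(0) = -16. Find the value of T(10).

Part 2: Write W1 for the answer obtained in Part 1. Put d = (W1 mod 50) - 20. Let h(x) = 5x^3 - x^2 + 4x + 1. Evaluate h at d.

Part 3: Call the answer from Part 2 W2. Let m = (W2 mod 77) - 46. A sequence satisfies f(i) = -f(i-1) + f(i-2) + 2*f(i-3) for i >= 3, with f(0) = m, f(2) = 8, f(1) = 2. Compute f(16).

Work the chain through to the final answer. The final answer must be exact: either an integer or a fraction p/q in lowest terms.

Part 1: T(3) = -1*(-41) + 1*(-3) + 2*(-16) = 6; iterating: T(3)=6, T(4)=-53, T(5)=-23, T(6)=-18, T(7)=-111, T(8)=47, T(9)=-194, T(10)=19; answer 19
Part 2: W1 = 19; d = -1; 5*(-1)^3 - 1*(-1)^2 + 4*(-1)^1 + 1 = (-5) + (-1) + (-4) + (1) = -9; answer -9
Part 3: W2 = -9; m = 22; f(3) = -1*(8) + 1*(2) + 2*(22) = 38; iterating: f(3)=38, f(4)=-26, f(5)=80, f(6)=-30, f(7)=58, f(8)=72, f(9)=-74, f(10)=262, f(11)=-192, f(12)=306, f(13)=26, f(14)=-104, f(15)=742, f(16)=-794; answer -794

-794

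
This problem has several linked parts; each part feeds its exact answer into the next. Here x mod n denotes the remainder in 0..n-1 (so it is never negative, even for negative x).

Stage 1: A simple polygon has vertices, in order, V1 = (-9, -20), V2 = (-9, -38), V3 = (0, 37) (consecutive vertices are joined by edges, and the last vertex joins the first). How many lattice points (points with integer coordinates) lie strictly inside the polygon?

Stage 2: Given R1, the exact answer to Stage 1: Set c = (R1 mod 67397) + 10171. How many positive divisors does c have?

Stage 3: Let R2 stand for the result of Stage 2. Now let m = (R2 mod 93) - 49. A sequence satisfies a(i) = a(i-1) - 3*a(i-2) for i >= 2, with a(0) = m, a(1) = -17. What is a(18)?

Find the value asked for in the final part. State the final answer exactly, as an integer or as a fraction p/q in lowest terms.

370999

Stage 1: cross terms: (-9*-38 - -9*-20)=162, (-9*37 - 0*-38)=-333, (0*-20 - -9*37)=333; twice the area = |162| = 162; area = 81; boundary points = 18 + 3 + 3 = 24; strictly interior points = area - boundary/2 + 1 = 70; answer 70
Stage 2: R1 = 70; c = 10241; 10241 = 7^2 * 11 * 19; number of divisors = (2+1) * (1+1) * (1+1) = 12; answer 12
Stage 3: R2 = 12; m = -37; a(2) = 1*(-17) - 3*(-37) = 94; iterating: a(2)=94, a(3)=145, a(4)=-137, a(5)=-572, a(6)=-161, a(7)=1555, a(8)=2038, a(9)=-2627, a(10)=-8741, a(11)=-860, a(12)=25363, a(13)=27943, a(14)=-48146, a(15)=-131975, a(16)=12463, a(17)=408388, a(18)=370999; answer 370999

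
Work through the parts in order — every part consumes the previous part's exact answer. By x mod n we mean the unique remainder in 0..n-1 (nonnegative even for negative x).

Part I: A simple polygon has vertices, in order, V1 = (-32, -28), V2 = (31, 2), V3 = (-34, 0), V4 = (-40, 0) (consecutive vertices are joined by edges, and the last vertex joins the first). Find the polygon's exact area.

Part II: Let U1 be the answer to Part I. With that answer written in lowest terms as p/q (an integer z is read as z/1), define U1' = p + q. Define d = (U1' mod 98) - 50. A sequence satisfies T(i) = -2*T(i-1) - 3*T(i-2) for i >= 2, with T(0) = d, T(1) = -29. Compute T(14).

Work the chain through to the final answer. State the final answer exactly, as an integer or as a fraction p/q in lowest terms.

Part I: cross terms: (-32*2 - 31*-28)=804, (31*0 - -34*2)=68, (-34*0 - -40*0)=0, (-40*-28 - -32*0)=1120; twice the area = |1992| = 1992; area = 996; answer 996
Part II: U1 = 996; threaded value p + q = 997; d = -33; T(2) = -2*(-29) - 3*(-33) = 157; iterating: T(2)=157, T(3)=-227, T(4)=-17, T(5)=715, T(6)=-1379, T(7)=613, T(8)=2911, T(9)=-7661, T(10)=6589, T(11)=9805, T(12)=-39377, T(13)=49339, T(14)=19453; answer 19453

19453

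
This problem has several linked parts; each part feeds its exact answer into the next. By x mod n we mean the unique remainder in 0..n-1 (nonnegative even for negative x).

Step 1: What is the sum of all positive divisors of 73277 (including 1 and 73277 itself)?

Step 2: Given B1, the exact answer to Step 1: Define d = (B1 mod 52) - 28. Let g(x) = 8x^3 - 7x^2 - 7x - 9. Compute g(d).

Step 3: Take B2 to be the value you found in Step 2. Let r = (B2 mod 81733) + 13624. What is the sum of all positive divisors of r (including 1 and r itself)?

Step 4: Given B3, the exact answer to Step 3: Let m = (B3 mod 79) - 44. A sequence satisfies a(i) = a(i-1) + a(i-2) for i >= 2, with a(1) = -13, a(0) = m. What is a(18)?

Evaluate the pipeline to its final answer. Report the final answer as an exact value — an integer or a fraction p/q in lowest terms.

Step 1: 73277 is prime, so its only divisors are 1 and 73277; sigma = 1 + 73277 = 73278; answer 73278
Step 2: B1 = 73278; d = -18; 8*(-18)^3 - 7*(-18)^2 - 7*(-18)^1 - 9 = (-46656) + (-2268) + (126) + (-9) = -48807; answer -48807
Step 3: B2 = -48807; r = 46550; 46550 = 2 * 5^2 * 7^2 * 19; sigma = (1 + 2) * (1 + 5 + 25) * (1 + 7 + 49) * (1 + 19) = 3 * 31 * 57 * 20 = 106020; answer 106020
Step 4: B3 = 106020; m = -42; a(2) = 1*(-13) + 1*(-42) = -55; iterating: a(2)=-55, a(3)=-68, a(4)=-123, a(5)=-191, a(6)=-314, a(7)=-505, a(8)=-819, a(9)=-1324, a(10)=-2143, a(11)=-3467, a(12)=-5610, a(13)=-9077, a(14)=-14687, a(15)=-23764, a(16)=-38451, a(17)=-62215, a(18)=-100666; answer -100666

-100666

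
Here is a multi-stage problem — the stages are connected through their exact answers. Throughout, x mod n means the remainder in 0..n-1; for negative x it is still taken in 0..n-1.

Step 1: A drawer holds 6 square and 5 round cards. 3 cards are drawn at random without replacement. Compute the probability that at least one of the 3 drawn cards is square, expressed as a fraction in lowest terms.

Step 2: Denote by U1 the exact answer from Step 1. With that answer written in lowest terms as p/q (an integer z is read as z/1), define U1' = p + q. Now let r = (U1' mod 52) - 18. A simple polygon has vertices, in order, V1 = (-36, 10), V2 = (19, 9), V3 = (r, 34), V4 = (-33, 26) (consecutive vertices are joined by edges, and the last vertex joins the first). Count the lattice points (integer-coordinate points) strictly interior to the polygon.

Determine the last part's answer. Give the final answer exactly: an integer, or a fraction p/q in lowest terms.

Step 1: total draws C(11,3) = 165; complement C(5,3) = 10; favorable 165 - 10 = 155; P = 31/33; answer 31/33
Step 2: U1 = 31/33; threaded value p + q = 64; r = -6; cross terms: (-36*9 - 19*10)=-514, (19*34 - -6*9)=700, (-6*26 - -33*34)=966, (-33*10 - -36*26)=606; twice the area = |1758| = 1758; area = 879; boundary points = 1 + 25 + 1 + 1 = 28; strictly interior points = area - boundary/2 + 1 = 866; answer 866

866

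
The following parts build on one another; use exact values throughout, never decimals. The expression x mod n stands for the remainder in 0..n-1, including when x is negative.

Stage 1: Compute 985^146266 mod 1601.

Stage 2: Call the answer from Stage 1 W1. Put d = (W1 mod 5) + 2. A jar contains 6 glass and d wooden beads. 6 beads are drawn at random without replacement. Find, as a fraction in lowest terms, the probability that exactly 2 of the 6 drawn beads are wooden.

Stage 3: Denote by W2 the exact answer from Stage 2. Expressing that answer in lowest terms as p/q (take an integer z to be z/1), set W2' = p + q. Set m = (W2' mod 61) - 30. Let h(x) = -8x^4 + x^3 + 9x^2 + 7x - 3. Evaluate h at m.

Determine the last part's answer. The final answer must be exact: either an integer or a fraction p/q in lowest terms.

Stage 1: squarings mod 1601: 985^1=985, 985^2=19, 985^4=361, 985^8=640, 985^16=1345, 985^32=1496, 985^64=1419, 985^128=1104, 985^256=455, 985^512=496, 985^1024=1063, 985^2048=1264, 985^4096=1499, 985^8192=798, 985^16384=1207, 985^32768=1540, 985^65536=519, 985^131072=393; 985^146266 = 985^2 * 985^8 * 985^16 * 985^64 * 985^256 * 985^512 * 985^2048 * 985^4096 * 985^8192 * 985^131072 = 1345 (mod 1601); answer 1345
Stage 2: W1 = 1345; d = 2; total draws C(8,6) = 28; favorable C(2,2)*C(6,4) = 15; P = 15/28; answer 15/28
Stage 3: W2 = 15/28; threaded value p + q = 43; m = 13; -8*(13)^4 + 1*(13)^3 + 9*(13)^2 + 7*(13)^1 - 3 = (-228488) + (2197) + (1521) + (91) + (-3) = -224682; answer -224682

-224682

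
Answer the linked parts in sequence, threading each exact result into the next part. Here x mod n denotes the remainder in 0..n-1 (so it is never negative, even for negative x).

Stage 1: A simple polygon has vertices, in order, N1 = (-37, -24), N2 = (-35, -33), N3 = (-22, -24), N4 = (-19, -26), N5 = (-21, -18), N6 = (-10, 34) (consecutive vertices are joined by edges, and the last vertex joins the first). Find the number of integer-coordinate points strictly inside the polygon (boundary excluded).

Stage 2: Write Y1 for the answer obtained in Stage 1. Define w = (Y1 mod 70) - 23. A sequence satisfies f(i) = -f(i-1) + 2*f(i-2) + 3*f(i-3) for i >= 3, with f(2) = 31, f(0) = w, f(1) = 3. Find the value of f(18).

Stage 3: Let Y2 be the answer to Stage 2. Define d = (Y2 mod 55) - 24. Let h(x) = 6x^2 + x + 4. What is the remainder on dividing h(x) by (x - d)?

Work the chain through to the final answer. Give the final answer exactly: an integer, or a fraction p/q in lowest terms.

96

Stage 1: cross terms: (-37*-33 - -35*-24)=381, (-35*-24 - -22*-33)=114, (-22*-26 - -19*-24)=116, (-19*-18 - -21*-26)=-204, (-21*34 - -10*-18)=-894, (-10*-24 - -37*34)=1498; twice the area = |1011| = 1011; area = 1011/2; boundary points = 1 + 1 + 1 + 2 + 1 + 1 = 7; strictly interior points = area - boundary/2 + 1 = 503; answer 503
Stage 2: Y1 = 503; w = -10; f(3) = -1*(31) + 2*(3) + 3*(-10) = -55; iterating: f(3)=-55, f(4)=126, f(5)=-143, f(6)=230, f(7)=-138, f(8)=169, f(9)=245, f(10)=-321, f(11)=1318, f(12)=-1225, f(13)=2898, f(14)=-1394, f(15)=3515, f(16)=2391, f(17)=457, f(18)=14870; answer 14870
Stage 3: Y2 = 14870; d = -4; remainder = value at the root: 6*(-4)^2 + 1*(-4)^1 + 4 = (96) + (-4) + (4) = 96; answer 96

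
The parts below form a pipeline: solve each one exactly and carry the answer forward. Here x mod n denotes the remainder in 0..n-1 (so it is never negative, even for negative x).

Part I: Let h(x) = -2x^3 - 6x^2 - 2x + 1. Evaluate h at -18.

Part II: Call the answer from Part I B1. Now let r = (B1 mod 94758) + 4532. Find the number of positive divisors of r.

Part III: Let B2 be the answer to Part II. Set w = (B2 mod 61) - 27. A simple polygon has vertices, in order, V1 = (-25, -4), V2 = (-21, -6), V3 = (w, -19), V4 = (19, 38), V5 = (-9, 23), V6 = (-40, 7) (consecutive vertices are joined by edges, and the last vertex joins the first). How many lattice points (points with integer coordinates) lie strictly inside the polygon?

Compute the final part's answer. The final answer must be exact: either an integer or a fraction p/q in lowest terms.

Part I: -2*(-18)^3 - 6*(-18)^2 - 2*(-18)^1 + 1 = (11664) + (-1944) + (36) + (1) = 9757; answer 9757
Part II: B1 = 9757; r = 14289; 14289 = 3 * 11 * 433; number of divisors = (1+1) * (1+1) * (1+1) = 8; answer 8
Part III: B2 = 8; w = -19; cross terms: (-25*-6 - -21*-4)=66, (-21*-19 - -19*-6)=285, (-19*38 - 19*-19)=-361, (19*23 - -9*38)=779, (-9*7 - -40*23)=857, (-40*-4 - -25*7)=335; twice the area = |1961| = 1961; area = 1961/2; boundary points = 2 + 1 + 19 + 1 + 1 + 1 = 25; strictly interior points = area - boundary/2 + 1 = 969; answer 969

969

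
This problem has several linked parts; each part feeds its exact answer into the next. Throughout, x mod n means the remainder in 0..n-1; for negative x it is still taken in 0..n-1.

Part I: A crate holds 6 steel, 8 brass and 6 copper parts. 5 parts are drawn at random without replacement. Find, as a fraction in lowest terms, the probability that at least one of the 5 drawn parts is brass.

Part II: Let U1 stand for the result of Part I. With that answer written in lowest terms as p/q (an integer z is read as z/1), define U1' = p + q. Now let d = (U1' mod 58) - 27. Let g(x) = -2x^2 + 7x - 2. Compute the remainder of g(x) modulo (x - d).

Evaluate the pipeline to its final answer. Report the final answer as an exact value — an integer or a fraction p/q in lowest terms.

-296

Part I: total draws C(20,5) = 15504; complement C(12,5) = 792; favorable 15504 - 792 = 14712; P = 613/646; answer 613/646
Part II: U1 = 613/646; threaded value p + q = 1259; d = 14; remainder = value at the root: -2*(14)^2 + 7*(14)^1 - 2 = (-392) + (98) + (-2) = -296; answer -296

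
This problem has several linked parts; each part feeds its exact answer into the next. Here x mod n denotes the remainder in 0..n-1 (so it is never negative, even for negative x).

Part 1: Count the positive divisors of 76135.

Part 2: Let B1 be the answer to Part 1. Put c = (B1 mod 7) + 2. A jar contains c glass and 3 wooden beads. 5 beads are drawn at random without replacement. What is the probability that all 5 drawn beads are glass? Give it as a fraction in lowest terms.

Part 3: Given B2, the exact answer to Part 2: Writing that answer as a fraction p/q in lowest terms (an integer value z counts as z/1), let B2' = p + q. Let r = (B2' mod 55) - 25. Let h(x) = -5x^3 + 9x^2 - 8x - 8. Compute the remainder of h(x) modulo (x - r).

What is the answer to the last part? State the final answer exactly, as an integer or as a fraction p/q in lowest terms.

Part 1: 76135 = 5 * 15227; number of divisors = (1+1) * (1+1) = 4; answer 4
Part 2: B1 = 4; c = 6; total draws C(9,5) = 126; favorable C(6,5) = 6; P = 1/21; answer 1/21
Part 3: B2 = 1/21; threaded value p + q = 22; r = -3; remainder = value at the root: -5*(-3)^3 + 9*(-3)^2 - 8*(-3)^1 - 8 = (135) + (81) + (24) + (-8) = 232; answer 232

232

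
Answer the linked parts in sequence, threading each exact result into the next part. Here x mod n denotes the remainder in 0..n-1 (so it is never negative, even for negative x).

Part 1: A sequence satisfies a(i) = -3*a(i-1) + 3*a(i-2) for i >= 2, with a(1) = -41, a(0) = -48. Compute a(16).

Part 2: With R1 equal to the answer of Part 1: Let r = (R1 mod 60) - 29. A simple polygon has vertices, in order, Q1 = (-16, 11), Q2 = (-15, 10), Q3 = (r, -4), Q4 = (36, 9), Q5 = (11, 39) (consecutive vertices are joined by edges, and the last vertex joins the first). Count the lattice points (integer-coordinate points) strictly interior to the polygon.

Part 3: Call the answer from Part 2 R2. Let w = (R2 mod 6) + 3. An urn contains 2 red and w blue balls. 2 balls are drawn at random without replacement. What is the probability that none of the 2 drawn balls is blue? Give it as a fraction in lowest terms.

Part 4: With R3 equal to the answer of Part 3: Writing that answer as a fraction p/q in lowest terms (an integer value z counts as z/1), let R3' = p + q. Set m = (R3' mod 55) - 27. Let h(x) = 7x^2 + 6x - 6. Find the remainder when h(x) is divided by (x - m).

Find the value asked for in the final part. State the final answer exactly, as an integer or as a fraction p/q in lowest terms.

Part 1: a(2) = -3*(-41) + 3*(-48) = -21; iterating: a(2)=-21, a(3)=-60, a(4)=117, a(5)=-531, a(6)=1944, a(7)=-7425, a(8)=28107, a(9)=-106596, a(10)=404109, a(11)=-1532115, a(12)=5808672, a(13)=-22022361, a(14)=83493099, a(15)=-316546380, a(16)=1200118437; answer 1200118437
Part 2: R1 = 1200118437; r = 28; cross terms: (-16*10 - -15*11)=5, (-15*-4 - 28*10)=-220, (28*9 - 36*-4)=396, (36*39 - 11*9)=1305, (11*11 - -16*39)=745; twice the area = |2231| = 2231; area = 2231/2; boundary points = 1 + 1 + 1 + 5 + 1 = 9; strictly interior points = area - boundary/2 + 1 = 1112; answer 1112
Part 3: R2 = 1112; w = 5; total draws C(7,2) = 21; favorable C(2,2) = 1; P = 1/21; answer 1/21
Part 4: R3 = 1/21; threaded value p + q = 22; m = -5; remainder = value at the root: 7*(-5)^2 + 6*(-5)^1 - 6 = (175) + (-30) + (-6) = 139; answer 139

139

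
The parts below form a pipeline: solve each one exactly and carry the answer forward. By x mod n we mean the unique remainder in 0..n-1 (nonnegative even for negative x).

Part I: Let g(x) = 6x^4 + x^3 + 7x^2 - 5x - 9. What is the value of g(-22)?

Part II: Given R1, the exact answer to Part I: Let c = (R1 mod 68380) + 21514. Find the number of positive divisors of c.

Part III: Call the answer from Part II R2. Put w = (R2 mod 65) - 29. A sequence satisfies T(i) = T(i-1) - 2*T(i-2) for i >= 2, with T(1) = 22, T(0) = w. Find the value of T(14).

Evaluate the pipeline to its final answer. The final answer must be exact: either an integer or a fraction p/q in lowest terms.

Part I: 6*(-22)^4 + 1*(-22)^3 + 7*(-22)^2 - 5*(-22)^1 - 9 = (1405536) + (-10648) + (3388) + (110) + (-9) = 1398377; answer 1398377
Part II: R1 = 1398377; c = 52291; 52291 is prime, so its only divisors are 1 and 52291; count = 2; answer 2
Part III: R2 = 2; w = -27; T(2) = 1*(22) - 2*(-27) = 76; iterating: T(2)=76, T(3)=32, T(4)=-120, T(5)=-184, T(6)=56, T(7)=424, T(8)=312, T(9)=-536, T(10)=-1160, T(11)=-88, T(12)=2232, T(13)=2408, T(14)=-2056; answer -2056

-2056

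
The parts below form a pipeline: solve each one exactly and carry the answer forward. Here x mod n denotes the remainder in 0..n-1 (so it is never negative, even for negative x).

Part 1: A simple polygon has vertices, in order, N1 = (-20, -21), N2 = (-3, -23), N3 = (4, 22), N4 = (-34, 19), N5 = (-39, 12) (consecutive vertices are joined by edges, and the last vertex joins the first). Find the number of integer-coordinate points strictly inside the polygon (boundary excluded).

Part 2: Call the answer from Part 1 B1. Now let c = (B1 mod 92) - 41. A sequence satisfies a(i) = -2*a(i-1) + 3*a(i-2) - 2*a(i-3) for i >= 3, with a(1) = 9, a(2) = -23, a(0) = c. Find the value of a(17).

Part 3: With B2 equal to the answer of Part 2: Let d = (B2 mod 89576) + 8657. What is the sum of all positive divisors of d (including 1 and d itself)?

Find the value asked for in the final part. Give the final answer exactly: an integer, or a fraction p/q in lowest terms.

29724

Part 1: cross terms: (-20*-23 - -3*-21)=397, (-3*22 - 4*-23)=26, (4*19 - -34*22)=824, (-34*12 - -39*19)=333, (-39*-21 - -20*12)=1059; twice the area = |2639| = 2639; area = 2639/2; boundary points = 1 + 1 + 1 + 1 + 1 = 5; strictly interior points = area - boundary/2 + 1 = 1318; answer 1318
Part 2: B1 = 1318; c = -11; a(3) = -2*(-23) + 3*(9) - 2*(-11) = 95; iterating: a(3)=95, a(4)=-277, a(5)=885, a(6)=-2791, a(7)=8791, a(8)=-27725, a(9)=87405, a(10)=-275567, a(11)=868799, a(12)=-2739109, a(13)=8635749, a(14)=-27226423, a(15)=85838311, a(16)=-270627389, a(17)=853222557; answer 853222557
Part 3: B2 = 853222557; d = 19814; 19814 = 2 * 9907; sigma = (1 + 2) * (1 + 9907) = 3 * 9908 = 29724; answer 29724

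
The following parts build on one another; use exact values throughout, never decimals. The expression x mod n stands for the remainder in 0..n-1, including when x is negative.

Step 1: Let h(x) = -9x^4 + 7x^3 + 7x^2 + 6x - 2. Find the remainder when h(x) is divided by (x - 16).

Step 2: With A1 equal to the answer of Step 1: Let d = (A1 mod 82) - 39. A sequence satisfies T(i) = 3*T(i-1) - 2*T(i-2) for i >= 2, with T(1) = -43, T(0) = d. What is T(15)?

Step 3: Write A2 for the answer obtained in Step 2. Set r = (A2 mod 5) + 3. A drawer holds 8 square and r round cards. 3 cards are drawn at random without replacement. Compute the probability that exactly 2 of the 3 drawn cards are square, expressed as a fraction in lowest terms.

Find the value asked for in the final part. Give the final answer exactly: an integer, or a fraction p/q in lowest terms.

70/143

Step 1: remainder = value at the root: -9*(16)^4 + 7*(16)^3 + 7*(16)^2 + 6*(16)^1 - 2 = (-589824) + (28672) + (1792) + (96) + (-2) = -559266; answer -559266
Step 2: A1 = -559266; d = 17; T(2) = 3*(-43) - 2*(17) = -163; iterating: T(2)=-163, T(3)=-403, T(4)=-883, T(5)=-1843, T(6)=-3763, T(7)=-7603, T(8)=-15283, T(9)=-30643, T(10)=-61363, T(11)=-122803, T(12)=-245683, T(13)=-491443, T(14)=-982963, T(15)=-1966003; answer -1966003
Step 3: A2 = -1966003; r = 5; total draws C(13,3) = 286; favorable C(8,2)*C(5,1) = 140; P = 70/143; answer 70/143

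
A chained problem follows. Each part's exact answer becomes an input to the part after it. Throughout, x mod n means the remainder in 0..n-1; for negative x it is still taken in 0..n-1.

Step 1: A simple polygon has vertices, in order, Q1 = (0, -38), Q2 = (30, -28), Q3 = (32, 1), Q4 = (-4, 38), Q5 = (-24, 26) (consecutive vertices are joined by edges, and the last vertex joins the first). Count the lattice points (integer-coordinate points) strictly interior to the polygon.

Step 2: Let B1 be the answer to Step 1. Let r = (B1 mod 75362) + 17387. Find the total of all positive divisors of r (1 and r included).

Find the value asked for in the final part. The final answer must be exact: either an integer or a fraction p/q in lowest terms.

Step 1: cross terms: (0*-28 - 30*-38)=1140, (30*1 - 32*-28)=926, (32*38 - -4*1)=1220, (-4*26 - -24*38)=808, (-24*-38 - 0*26)=912; twice the area = |5006| = 5006; area = 2503; boundary points = 10 + 1 + 1 + 4 + 8 = 24; strictly interior points = area - boundary/2 + 1 = 2492; answer 2492
Step 2: B1 = 2492; r = 19879; 19879 = 103 * 193; sigma = (1 + 103) * (1 + 193) = 104 * 194 = 20176; answer 20176

20176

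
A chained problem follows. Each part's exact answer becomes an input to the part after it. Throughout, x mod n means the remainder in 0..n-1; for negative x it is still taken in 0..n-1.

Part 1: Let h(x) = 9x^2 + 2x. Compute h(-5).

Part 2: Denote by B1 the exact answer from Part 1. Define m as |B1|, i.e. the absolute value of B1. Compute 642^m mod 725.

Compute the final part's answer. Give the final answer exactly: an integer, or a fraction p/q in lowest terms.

Part 1: 9*(-5)^2 + 2*(-5)^1 = (225) + (-10) = 215; answer 215
Part 2: B1 = 215; m = 215; squarings mod 725: 642^1=642, 642^2=364, 642^4=546, 642^8=141, 642^16=306, 642^32=111, 642^64=721, 642^128=16; 642^215 = 642^1 * 642^2 * 642^4 * 642^16 * 642^64 * 642^128 = 618 (mod 725); answer 618

618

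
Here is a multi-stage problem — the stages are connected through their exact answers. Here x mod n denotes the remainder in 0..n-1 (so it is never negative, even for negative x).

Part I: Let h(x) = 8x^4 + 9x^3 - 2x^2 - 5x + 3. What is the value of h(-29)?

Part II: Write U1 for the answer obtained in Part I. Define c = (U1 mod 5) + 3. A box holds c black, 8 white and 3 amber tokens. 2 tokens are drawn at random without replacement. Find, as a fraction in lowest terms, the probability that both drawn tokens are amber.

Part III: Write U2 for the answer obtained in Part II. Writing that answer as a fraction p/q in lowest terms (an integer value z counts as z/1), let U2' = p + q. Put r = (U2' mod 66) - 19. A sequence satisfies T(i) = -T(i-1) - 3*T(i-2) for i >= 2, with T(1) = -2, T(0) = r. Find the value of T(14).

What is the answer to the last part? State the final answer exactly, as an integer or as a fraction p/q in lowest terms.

Part I: 8*(-29)^4 + 9*(-29)^3 - 2*(-29)^2 - 5*(-29)^1 + 3 = (5658248) + (-219501) + (-1682) + (145) + (3) = 5437213; answer 5437213
Part II: U1 = 5437213; c = 6; total draws C(17,2) = 136; favorable C(3,2) = 3; P = 3/136; answer 3/136
Part III: U2 = 3/136; threaded value p + q = 139; r = -12; T(2) = -1*(-2) - 3*(-12) = 38; iterating: T(2)=38, T(3)=-32, T(4)=-82, T(5)=178, T(6)=68, T(7)=-602, T(8)=398, T(9)=1408, T(10)=-2602, T(11)=-1622, T(12)=9428, T(13)=-4562, T(14)=-23722; answer -23722

-23722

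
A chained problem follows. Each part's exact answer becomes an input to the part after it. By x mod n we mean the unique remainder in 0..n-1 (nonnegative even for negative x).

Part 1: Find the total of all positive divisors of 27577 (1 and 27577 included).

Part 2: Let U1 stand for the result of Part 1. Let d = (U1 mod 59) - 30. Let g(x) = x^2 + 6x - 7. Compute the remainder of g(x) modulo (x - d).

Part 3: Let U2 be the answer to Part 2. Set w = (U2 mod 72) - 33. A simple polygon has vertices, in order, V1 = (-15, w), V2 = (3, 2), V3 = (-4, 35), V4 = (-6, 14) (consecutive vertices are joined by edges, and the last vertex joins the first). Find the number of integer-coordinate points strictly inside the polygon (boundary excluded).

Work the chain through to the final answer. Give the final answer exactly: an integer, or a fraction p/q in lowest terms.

222

Part 1: 27577 = 11 * 23 * 109; sigma = (1 + 11) * (1 + 23) * (1 + 109) = 12 * 24 * 110 = 31680; answer 31680
Part 2: U1 = 31680; d = 26; remainder = value at the root: 1*(26)^2 + 6*(26)^1 - 7 = (676) + (156) + (-7) = 825; answer 825
Part 3: U2 = 825; w = 0; cross terms: (-15*2 - 3*0)=-30, (3*35 - -4*2)=113, (-4*14 - -6*35)=154, (-6*0 - -15*14)=210; twice the area = |447| = 447; area = 447/2; boundary points = 2 + 1 + 1 + 1 = 5; strictly interior points = area - boundary/2 + 1 = 222; answer 222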